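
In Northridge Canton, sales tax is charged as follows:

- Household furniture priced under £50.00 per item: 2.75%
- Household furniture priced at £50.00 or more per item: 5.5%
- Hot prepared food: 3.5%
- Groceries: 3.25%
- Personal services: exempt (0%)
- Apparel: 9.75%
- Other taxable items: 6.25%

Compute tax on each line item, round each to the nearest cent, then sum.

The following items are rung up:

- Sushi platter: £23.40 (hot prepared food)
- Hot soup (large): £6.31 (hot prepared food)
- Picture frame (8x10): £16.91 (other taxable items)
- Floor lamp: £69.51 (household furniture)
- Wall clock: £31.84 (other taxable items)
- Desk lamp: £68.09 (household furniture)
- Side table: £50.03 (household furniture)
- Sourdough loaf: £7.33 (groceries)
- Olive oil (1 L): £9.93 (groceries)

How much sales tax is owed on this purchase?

Sushi platter £23.40: hot prepared food → 3.5% → £0.82
Hot soup (large) £6.31: hot prepared food → 3.5% → £0.22
Picture frame (8x10) £16.91: other taxable items → 6.25% → £1.06
Floor lamp £69.51: household furniture, £50.00 or more → 5.5% → £3.82
Wall clock £31.84: other taxable items → 6.25% → £1.99
Desk lamp £68.09: household furniture, £50.00 or more → 5.5% → £3.74
Side table £50.03: household furniture, £50.00 or more → 5.5% → £2.75
Sourdough loaf £7.33: groceries → 3.25% → £0.24
Olive oil (1 L) £9.93: groceries → 3.25% → £0.32
Total tax = £0.82 + £0.22 + £1.06 + £3.82 + £1.99 + £3.74 + £2.75 + £0.24 + £0.32 = £14.96

£14.96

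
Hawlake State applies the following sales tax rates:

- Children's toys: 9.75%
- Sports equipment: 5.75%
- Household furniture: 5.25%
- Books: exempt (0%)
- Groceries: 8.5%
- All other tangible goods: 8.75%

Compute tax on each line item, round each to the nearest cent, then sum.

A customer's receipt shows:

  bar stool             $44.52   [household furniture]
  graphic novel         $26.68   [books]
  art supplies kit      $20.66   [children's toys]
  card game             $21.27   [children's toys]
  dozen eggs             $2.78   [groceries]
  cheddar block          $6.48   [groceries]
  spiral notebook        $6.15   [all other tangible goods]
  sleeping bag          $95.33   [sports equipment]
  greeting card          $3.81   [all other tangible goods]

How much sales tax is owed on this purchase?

Bar stool $44.52: household furniture → 5.25% → $2.34
Graphic novel $26.68: books → 0% → $0.00
Art supplies kit $20.66: children's toys → 9.75% → $2.01
Card game $21.27: children's toys → 9.75% → $2.07
Dozen eggs $2.78: groceries → 8.5% → $0.24
Cheddar block $6.48: groceries → 8.5% → $0.55
Spiral notebook $6.15: all other tangible goods → 8.75% → $0.54
Sleeping bag $95.33: sports equipment → 5.75% → $5.48
Greeting card $3.81: all other tangible goods → 8.75% → $0.33
Total tax = $2.34 + $2.01 + $2.07 + $0.24 + $0.55 + $0.54 + $5.48 + $0.33 = $13.56

$13.56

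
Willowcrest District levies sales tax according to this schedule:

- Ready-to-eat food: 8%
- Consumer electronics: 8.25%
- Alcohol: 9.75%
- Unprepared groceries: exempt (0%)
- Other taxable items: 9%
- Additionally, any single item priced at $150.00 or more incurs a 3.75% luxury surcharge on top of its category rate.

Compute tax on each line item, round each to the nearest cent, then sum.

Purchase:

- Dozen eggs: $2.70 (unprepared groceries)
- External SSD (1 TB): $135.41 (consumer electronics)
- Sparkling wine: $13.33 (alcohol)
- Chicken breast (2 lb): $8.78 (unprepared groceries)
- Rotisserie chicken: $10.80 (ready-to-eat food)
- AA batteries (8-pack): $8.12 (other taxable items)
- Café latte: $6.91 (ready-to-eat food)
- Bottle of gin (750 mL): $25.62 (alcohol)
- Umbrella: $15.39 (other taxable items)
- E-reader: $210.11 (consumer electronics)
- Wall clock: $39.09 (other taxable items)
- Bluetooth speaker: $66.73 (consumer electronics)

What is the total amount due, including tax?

$595.73

Dozen eggs $2.70: unprepared groceries → 0% → $0.00
External SSD (1 TB) $135.41: consumer electronics → 8.25% → $11.17
Sparkling wine $13.33: alcohol → 9.75% → $1.30
Chicken breast (2 lb) $8.78: unprepared groceries → 0% → $0.00
Rotisserie chicken $10.80: ready-to-eat food → 8% → $0.86
AA batteries (8-pack) $8.12: other taxable items → 9% → $0.73
Café latte $6.91: ready-to-eat food → 8% → $0.55
Bottle of gin (750 mL) $25.62: alcohol → 9.75% → $2.50
Umbrella $15.39: other taxable items → 9% → $1.39
E-reader $210.11: consumer electronics → 8.25% + 3.75% surcharge = 12% → $25.21
Wall clock $39.09: other taxable items → 9% → $3.52
Bluetooth speaker $66.73: consumer electronics → 8.25% → $5.51
Subtotal = $542.99; tax = $52.74; total due = $595.73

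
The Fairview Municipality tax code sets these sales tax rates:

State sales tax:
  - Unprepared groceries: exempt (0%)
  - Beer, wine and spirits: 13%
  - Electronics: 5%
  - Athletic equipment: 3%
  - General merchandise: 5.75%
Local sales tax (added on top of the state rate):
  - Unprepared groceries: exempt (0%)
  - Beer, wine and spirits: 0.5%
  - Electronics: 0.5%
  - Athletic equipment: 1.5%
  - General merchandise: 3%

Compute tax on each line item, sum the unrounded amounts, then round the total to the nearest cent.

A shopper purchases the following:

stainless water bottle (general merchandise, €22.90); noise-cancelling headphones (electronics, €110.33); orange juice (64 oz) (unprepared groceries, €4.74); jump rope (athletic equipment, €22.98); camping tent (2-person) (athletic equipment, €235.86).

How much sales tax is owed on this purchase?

€19.72

Stainless water bottle €22.90: general merchandise → 5.75% + 3% local = 8.75% → €2.00375
Noise-cancelling headphones €110.33: electronics → 5% + 0.5% local = 5.5% → €6.06815
Orange juice (64 oz) €4.74: unprepared groceries → 0% + 0% local = 0% → €0.00
Jump rope €22.98: athletic equipment → 3% + 1.5% local = 4.5% → €1.0341
Camping tent (2-person) €235.86: athletic equipment → 3% + 1.5% local = 4.5% → €10.6137
Unrounded tax sum = €19.7197 → €19.72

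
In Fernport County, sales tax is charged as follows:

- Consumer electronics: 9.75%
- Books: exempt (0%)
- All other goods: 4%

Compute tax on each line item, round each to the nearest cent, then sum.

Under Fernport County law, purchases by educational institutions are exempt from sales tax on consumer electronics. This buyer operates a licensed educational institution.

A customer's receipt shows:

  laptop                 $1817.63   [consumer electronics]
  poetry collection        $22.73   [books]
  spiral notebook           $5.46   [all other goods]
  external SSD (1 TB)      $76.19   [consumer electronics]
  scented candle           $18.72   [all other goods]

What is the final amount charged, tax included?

$1941.70

Laptop $1817.63: consumer electronics, buyer-exempt → 0% → $0.00
Poetry collection $22.73: books → 0% → $0.00
Spiral notebook $5.46: all other goods → 4% → $0.22
External SSD (1 TB) $76.19: consumer electronics, buyer-exempt → 0% → $0.00
Scented candle $18.72: all other goods → 4% → $0.75
Subtotal = $1940.73; tax = $0.97; total due = $1941.70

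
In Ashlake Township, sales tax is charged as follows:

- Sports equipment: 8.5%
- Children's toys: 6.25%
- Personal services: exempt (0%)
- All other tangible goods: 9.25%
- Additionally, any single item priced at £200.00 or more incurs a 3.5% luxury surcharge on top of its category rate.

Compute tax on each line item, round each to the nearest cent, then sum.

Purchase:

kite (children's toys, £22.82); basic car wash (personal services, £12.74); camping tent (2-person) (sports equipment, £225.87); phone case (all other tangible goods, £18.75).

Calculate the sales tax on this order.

Kite £22.82: children's toys → 6.25% → £1.43
Basic car wash £12.74: personal services → 0% → £0.00
Camping tent (2-person) £225.87: sports equipment → 8.5% + 3.5% surcharge = 12% → £27.10
Phone case £18.75: all other tangible goods → 9.25% → £1.73
Total tax = £1.43 + £27.10 + £1.73 = £30.26

£30.26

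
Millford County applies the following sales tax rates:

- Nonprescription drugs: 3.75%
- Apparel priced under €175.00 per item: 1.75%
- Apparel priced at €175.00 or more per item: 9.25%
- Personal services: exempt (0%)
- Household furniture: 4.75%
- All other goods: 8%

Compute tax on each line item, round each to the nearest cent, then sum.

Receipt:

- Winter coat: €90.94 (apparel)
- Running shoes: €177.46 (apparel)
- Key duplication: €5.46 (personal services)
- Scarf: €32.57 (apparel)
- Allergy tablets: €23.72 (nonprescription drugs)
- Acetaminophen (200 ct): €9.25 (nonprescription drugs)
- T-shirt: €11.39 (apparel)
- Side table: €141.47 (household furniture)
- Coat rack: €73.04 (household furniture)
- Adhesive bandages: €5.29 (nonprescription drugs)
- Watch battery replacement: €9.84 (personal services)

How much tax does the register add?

Winter coat €90.94: apparel, under €175.00 → 1.75% → €1.59
Running shoes €177.46: apparel, €175.00 or more → 9.25% → €16.42
Key duplication €5.46: personal services → 0% → €0.00
Scarf €32.57: apparel, under €175.00 → 1.75% → €0.57
Allergy tablets €23.72: nonprescription drugs → 3.75% → €0.89
Acetaminophen (200 ct) €9.25: nonprescription drugs → 3.75% → €0.35
T-shirt €11.39: apparel, under €175.00 → 1.75% → €0.20
Side table €141.47: household furniture → 4.75% → €6.72
Coat rack €73.04: household furniture → 4.75% → €3.47
Adhesive bandages €5.29: nonprescription drugs → 3.75% → €0.20
Watch battery replacement €9.84: personal services → 0% → €0.00
Total tax = €1.59 + €16.42 + €0.57 + €0.89 + €0.35 + €0.20 + €6.72 + €3.47 + €0.20 = €30.41

€30.41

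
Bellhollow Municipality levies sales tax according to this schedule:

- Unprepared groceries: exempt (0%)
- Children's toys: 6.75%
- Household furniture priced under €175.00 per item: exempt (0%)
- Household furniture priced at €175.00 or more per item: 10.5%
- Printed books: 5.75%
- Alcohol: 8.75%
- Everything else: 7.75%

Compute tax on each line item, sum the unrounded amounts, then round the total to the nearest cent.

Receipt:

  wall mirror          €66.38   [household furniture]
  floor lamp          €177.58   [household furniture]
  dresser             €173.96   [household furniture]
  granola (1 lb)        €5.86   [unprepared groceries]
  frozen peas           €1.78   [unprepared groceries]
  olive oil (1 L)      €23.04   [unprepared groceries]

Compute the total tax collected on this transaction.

Wall mirror €66.38: household furniture, under €175.00 → 0% → €0.00
Floor lamp €177.58: household furniture, €175.00 or more → 10.5% → €18.6459
Dresser €173.96: household furniture, under €175.00 → 0% → €0.00
Granola (1 lb) €5.86: unprepared groceries → 0% → €0.00
Frozen peas €1.78: unprepared groceries → 0% → €0.00
Olive oil (1 L) €23.04: unprepared groceries → 0% → €0.00
Unrounded tax sum = €18.6459 → €18.65

€18.65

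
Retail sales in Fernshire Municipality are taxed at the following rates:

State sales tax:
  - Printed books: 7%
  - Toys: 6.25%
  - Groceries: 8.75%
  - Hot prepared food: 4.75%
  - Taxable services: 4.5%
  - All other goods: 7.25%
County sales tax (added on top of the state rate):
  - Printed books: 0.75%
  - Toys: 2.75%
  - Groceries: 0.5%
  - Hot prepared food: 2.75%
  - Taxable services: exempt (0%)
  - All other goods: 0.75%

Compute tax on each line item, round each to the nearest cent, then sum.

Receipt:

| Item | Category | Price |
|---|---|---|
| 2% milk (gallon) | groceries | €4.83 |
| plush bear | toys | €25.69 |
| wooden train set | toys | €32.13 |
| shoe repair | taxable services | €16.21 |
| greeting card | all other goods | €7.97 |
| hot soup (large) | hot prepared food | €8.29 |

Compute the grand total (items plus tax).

€102.76

2% milk (gallon) €4.83: groceries → 8.75% + 0.5% county = 9.25% → €0.45
Plush bear €25.69: toys → 6.25% + 2.75% county = 9% → €2.31
Wooden train set €32.13: toys → 6.25% + 2.75% county = 9% → €2.89
Shoe repair €16.21: taxable services → 4.5% + 0% county = 4.5% → €0.73
Greeting card €7.97: all other goods → 7.25% + 0.75% county = 8% → €0.64
Hot soup (large) €8.29: hot prepared food → 4.75% + 2.75% county = 7.5% → €0.62
Subtotal = €95.12; tax = €7.64; total due = €102.76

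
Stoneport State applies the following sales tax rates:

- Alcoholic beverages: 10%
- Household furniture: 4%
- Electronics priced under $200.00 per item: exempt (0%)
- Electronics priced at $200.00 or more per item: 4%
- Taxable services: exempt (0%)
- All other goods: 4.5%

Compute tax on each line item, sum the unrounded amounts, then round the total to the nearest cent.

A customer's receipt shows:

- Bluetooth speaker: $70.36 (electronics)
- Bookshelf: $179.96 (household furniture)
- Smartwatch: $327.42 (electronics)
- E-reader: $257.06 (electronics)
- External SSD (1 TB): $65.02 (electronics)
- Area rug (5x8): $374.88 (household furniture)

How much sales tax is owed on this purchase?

$45.57

Bluetooth speaker $70.36: electronics, under $200.00 → 0% → $0.00
Bookshelf $179.96: household furniture → 4% → $7.1984
Smartwatch $327.42: electronics, $200.00 or more → 4% → $13.0968
E-reader $257.06: electronics, $200.00 or more → 4% → $10.2824
External SSD (1 TB) $65.02: electronics, under $200.00 → 0% → $0.00
Area rug (5x8) $374.88: household furniture → 4% → $14.9952
Unrounded tax sum = $45.5728 → $45.57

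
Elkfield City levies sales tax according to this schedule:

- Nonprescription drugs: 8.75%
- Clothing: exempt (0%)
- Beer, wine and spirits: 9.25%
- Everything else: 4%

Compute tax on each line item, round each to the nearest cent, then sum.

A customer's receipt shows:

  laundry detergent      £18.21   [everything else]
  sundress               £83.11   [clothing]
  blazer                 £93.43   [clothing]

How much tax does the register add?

Laundry detergent £18.21: everything else → 4% → £0.73
Sundress £83.11: clothing → 0% → £0.00
Blazer £93.43: clothing → 0% → £0.00
Total tax = £0.73

£0.73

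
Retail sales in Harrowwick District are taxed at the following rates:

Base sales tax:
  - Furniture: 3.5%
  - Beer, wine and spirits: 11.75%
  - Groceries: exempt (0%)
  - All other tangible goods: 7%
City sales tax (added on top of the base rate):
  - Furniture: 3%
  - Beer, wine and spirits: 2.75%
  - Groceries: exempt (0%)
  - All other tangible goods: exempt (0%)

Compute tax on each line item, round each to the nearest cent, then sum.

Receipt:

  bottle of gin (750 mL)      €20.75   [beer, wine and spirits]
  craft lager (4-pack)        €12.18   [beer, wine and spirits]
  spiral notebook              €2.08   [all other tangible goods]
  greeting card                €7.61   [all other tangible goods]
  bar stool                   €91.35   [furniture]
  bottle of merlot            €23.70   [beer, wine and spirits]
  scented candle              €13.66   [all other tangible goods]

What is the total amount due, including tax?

€187.13

Bottle of gin (750 mL) €20.75: beer, wine and spirits → 11.75% + 2.75% city = 14.5% → €3.01
Craft lager (4-pack) €12.18: beer, wine and spirits → 11.75% + 2.75% city = 14.5% → €1.77
Spiral notebook €2.08: all other tangible goods → 7% + 0% city = 7% → €0.15
Greeting card €7.61: all other tangible goods → 7% + 0% city = 7% → €0.53
Bar stool €91.35: furniture → 3.5% + 3% city = 6.5% → €5.94
Bottle of merlot €23.70: beer, wine and spirits → 11.75% + 2.75% city = 14.5% → €3.44
Scented candle €13.66: all other tangible goods → 7% + 0% city = 7% → €0.96
Subtotal = €171.33; tax = €15.80; total due = €187.13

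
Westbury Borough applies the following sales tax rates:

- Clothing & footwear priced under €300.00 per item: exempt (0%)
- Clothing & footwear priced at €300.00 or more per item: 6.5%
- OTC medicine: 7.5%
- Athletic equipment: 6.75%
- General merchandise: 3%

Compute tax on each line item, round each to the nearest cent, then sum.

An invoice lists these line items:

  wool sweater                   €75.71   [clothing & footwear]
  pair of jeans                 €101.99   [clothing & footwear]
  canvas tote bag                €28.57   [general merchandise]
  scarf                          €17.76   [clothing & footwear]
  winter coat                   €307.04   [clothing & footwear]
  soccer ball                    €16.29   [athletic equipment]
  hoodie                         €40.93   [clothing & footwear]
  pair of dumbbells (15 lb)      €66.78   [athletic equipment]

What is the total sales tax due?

Wool sweater €75.71: clothing & footwear, under €300.00 → 0% → €0.00
Pair of jeans €101.99: clothing & footwear, under €300.00 → 0% → €0.00
Canvas tote bag €28.57: general merchandise → 3% → €0.86
Scarf €17.76: clothing & footwear, under €300.00 → 0% → €0.00
Winter coat €307.04: clothing & footwear, €300.00 or more → 6.5% → €19.96
Soccer ball €16.29: athletic equipment → 6.75% → €1.10
Hoodie €40.93: clothing & footwear, under €300.00 → 0% → €0.00
Pair of dumbbells (15 lb) €66.78: athletic equipment → 6.75% → €4.51
Total tax = €0.86 + €19.96 + €1.10 + €4.51 = €26.43

€26.43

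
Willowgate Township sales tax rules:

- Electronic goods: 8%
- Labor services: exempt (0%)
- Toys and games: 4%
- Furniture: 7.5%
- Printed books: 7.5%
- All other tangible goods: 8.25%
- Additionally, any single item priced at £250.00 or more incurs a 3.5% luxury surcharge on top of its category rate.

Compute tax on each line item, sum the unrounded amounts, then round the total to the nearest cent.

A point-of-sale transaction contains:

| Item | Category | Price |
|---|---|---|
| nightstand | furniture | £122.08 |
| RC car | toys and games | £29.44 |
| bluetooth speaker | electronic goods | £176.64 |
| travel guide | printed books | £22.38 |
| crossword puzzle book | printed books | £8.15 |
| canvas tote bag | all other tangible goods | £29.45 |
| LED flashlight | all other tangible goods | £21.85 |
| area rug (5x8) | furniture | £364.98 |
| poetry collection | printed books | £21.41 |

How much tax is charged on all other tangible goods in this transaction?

Canvas tote bag £29.45: all other tangible goods → 8.25% → £2.429625
LED flashlight £21.85: all other tangible goods → 8.25% → £1.802625
Tax on all other tangible goods: unrounded sum = £4.23225 → £4.23

£4.23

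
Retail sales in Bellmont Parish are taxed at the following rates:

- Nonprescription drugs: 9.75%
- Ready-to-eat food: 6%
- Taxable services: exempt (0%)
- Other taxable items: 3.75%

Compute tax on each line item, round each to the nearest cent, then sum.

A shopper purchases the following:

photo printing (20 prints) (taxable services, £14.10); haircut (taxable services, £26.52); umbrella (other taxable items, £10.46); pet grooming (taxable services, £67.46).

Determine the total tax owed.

Photo printing (20 prints) £14.10: taxable services → 0% → £0.00
Haircut £26.52: taxable services → 0% → £0.00
Umbrella £10.46: other taxable items → 3.75% → £0.39
Pet grooming £67.46: taxable services → 0% → £0.00
Total tax = £0.39

£0.39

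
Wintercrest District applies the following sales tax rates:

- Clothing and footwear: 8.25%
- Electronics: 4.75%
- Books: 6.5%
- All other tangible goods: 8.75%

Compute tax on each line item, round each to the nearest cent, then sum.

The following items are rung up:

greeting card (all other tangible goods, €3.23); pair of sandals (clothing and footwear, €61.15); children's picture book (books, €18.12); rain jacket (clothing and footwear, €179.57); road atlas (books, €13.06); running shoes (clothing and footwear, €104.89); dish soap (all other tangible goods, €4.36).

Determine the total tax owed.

€31.19

Greeting card €3.23: all other tangible goods → 8.75% → €0.28
Pair of sandals €61.15: clothing and footwear → 8.25% → €5.04
Children's picture book €18.12: books → 6.5% → €1.18
Rain jacket €179.57: clothing and footwear → 8.25% → €14.81
Road atlas €13.06: books → 6.5% → €0.85
Running shoes €104.89: clothing and footwear → 8.25% → €8.65
Dish soap €4.36: all other tangible goods → 8.75% → €0.38
Total tax = €0.28 + €5.04 + €1.18 + €14.81 + €0.85 + €8.65 + €0.38 = €31.19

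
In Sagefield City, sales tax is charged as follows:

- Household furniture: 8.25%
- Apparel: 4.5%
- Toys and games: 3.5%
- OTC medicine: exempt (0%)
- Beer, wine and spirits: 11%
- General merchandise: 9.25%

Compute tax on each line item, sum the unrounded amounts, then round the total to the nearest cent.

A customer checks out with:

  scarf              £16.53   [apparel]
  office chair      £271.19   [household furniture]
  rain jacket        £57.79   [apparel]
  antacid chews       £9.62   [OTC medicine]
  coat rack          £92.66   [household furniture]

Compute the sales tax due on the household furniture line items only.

Office chair £271.19: household furniture → 8.25% → £22.373175
Coat rack £92.66: household furniture → 8.25% → £7.64445
Tax on household furniture: unrounded sum = £30.017625 → £30.02

£30.02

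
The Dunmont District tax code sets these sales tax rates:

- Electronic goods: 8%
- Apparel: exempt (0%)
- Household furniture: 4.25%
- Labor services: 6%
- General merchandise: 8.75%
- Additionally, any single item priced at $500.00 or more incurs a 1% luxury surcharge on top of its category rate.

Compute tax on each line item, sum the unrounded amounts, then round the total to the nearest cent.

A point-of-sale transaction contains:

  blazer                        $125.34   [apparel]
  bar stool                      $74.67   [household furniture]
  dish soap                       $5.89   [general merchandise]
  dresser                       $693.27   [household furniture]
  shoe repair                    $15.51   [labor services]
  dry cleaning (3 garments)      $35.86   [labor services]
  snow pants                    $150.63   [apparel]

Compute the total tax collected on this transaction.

$43.17

Blazer $125.34: apparel → 0% → $0.00
Bar stool $74.67: household furniture → 4.25% → $3.173475
Dish soap $5.89: general merchandise → 8.75% → $0.515375
Dresser $693.27: household furniture → 4.25% + 1% surcharge = 5.25% → $36.396675
Shoe repair $15.51: labor services → 6% → $0.9306
Dry cleaning (3 garments) $35.86: labor services → 6% → $2.1516
Snow pants $150.63: apparel → 0% → $0.00
Unrounded tax sum = $43.167725 → $43.17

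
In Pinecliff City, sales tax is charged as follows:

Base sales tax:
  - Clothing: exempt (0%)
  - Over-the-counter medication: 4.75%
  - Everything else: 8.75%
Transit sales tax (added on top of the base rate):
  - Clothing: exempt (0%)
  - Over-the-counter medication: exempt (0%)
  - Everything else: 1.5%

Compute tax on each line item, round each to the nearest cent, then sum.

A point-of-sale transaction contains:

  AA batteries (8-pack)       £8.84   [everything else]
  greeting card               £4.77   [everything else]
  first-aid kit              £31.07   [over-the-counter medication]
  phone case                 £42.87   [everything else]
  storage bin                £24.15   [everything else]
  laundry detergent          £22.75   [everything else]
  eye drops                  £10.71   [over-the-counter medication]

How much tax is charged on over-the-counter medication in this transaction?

First-aid kit £31.07: over-the-counter medication → 4.75% + 0% transit = 4.75% → £1.48
Eye drops £10.71: over-the-counter medication → 4.75% + 0% transit = 4.75% → £0.51
Tax on over-the-counter medication = £1.48 + £0.51 = £1.99

£1.99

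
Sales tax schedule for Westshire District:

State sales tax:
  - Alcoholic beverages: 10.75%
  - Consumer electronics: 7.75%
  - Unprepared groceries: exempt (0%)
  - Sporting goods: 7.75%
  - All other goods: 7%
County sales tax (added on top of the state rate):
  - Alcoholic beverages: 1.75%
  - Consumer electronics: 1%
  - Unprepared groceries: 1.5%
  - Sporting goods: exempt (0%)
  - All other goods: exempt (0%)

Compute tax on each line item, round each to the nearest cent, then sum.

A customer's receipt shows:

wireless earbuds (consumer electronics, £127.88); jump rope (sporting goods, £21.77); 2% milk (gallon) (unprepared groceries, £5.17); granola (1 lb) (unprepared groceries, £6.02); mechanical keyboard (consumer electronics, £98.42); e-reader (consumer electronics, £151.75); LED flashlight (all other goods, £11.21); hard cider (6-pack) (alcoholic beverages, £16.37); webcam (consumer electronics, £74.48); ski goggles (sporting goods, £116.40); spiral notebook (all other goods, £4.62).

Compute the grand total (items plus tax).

Wireless earbuds £127.88: consumer electronics → 7.75% + 1% county = 8.75% → £11.19
Jump rope £21.77: sporting goods → 7.75% + 0% county = 7.75% → £1.69
2% milk (gallon) £5.17: unprepared groceries → 0% + 1.5% county = 1.5% → £0.08
Granola (1 lb) £6.02: unprepared groceries → 0% + 1.5% county = 1.5% → £0.09
Mechanical keyboard £98.42: consumer electronics → 7.75% + 1% county = 8.75% → £8.61
E-reader £151.75: consumer electronics → 7.75% + 1% county = 8.75% → £13.28
LED flashlight £11.21: all other goods → 7% + 0% county = 7% → £0.78
Hard cider (6-pack) £16.37: alcoholic beverages → 10.75% + 1.75% county = 12.5% → £2.05
Webcam £74.48: consumer electronics → 7.75% + 1% county = 8.75% → £6.52
Ski goggles £116.40: sporting goods → 7.75% + 0% county = 7.75% → £9.02
Spiral notebook £4.62: all other goods → 7% + 0% county = 7% → £0.32
Subtotal = £634.09; tax = £53.63; total due = £687.72

£687.72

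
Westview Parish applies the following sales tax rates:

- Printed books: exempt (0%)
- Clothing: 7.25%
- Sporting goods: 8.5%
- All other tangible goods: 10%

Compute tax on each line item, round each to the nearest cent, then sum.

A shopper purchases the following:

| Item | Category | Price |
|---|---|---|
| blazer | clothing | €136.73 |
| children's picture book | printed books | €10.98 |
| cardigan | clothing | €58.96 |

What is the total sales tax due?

Blazer €136.73: clothing → 7.25% → €9.91
Children's picture book €10.98: printed books → 0% → €0.00
Cardigan €58.96: clothing → 7.25% → €4.27
Total tax = €9.91 + €4.27 = €14.18

€14.18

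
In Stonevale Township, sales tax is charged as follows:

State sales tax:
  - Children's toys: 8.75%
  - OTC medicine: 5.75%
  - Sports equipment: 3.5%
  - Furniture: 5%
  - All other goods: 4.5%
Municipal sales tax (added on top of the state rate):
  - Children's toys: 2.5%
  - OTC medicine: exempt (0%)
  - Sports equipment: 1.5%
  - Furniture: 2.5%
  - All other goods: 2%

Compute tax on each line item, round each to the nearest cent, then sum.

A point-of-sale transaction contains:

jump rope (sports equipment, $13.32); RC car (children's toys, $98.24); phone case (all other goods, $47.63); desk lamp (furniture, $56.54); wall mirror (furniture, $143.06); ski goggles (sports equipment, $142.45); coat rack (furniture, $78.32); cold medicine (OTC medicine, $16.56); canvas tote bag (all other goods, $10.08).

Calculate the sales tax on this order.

Jump rope $13.32: sports equipment → 3.5% + 1.5% municipal = 5% → $0.67
RC car $98.24: children's toys → 8.75% + 2.5% municipal = 11.25% → $11.05
Phone case $47.63: all other goods → 4.5% + 2% municipal = 6.5% → $3.10
Desk lamp $56.54: furniture → 5% + 2.5% municipal = 7.5% → $4.24
Wall mirror $143.06: furniture → 5% + 2.5% municipal = 7.5% → $10.73
Ski goggles $142.45: sports equipment → 3.5% + 1.5% municipal = 5% → $7.12
Coat rack $78.32: furniture → 5% + 2.5% municipal = 7.5% → $5.87
Cold medicine $16.56: OTC medicine → 5.75% + 0% municipal = 5.75% → $0.95
Canvas tote bag $10.08: all other goods → 4.5% + 2% municipal = 6.5% → $0.66
Total tax = $0.67 + $11.05 + $3.10 + $4.24 + $10.73 + $7.12 + $5.87 + $0.95 + $0.66 = $44.39

$44.39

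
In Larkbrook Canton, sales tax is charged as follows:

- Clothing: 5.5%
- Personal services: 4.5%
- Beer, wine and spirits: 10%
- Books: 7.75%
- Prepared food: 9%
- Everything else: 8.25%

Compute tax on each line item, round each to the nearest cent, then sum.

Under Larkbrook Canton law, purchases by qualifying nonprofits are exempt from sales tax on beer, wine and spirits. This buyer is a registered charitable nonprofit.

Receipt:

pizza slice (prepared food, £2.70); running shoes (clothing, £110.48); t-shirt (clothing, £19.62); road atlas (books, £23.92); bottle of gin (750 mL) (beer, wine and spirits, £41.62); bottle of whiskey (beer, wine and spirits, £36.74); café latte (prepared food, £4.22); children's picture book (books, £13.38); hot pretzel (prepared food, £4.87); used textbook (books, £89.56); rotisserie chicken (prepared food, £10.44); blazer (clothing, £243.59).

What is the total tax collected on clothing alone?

Running shoes £110.48: clothing → 5.5% → £6.08
T-shirt £19.62: clothing → 5.5% → £1.08
Blazer £243.59: clothing → 5.5% → £13.40
Tax on clothing = £6.08 + £1.08 + £13.40 = £20.56

£20.56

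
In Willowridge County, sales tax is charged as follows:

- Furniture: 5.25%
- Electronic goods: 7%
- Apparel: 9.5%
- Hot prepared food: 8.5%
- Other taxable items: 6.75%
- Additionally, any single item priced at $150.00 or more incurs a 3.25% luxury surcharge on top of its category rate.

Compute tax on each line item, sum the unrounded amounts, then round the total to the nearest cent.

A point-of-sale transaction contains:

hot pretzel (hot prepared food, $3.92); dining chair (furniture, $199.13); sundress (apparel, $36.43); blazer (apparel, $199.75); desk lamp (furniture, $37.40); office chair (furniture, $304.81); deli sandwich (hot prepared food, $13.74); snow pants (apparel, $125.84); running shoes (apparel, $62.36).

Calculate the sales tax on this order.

$93.11

Hot pretzel $3.92: hot prepared food → 8.5% → $0.3332
Dining chair $199.13: furniture → 5.25% + 3.25% surcharge = 8.5% → $16.92605
Sundress $36.43: apparel → 9.5% → $3.46085
Blazer $199.75: apparel → 9.5% + 3.25% surcharge = 12.75% → $25.468125
Desk lamp $37.40: furniture → 5.25% → $1.9635
Office chair $304.81: furniture → 5.25% + 3.25% surcharge = 8.5% → $25.90885
Deli sandwich $13.74: hot prepared food → 8.5% → $1.1679
Snow pants $125.84: apparel → 9.5% → $11.9548
Running shoes $62.36: apparel → 9.5% → $5.9242
Unrounded tax sum = $93.107475 → $93.11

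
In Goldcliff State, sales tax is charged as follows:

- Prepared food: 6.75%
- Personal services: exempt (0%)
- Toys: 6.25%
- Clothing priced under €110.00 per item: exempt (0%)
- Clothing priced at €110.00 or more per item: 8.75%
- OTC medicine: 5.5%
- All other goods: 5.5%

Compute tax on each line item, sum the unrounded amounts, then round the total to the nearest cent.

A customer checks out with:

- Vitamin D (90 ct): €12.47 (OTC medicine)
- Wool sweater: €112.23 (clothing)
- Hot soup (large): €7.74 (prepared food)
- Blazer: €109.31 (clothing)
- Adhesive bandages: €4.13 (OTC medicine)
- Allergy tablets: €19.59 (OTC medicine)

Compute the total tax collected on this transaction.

Vitamin D (90 ct) €12.47: OTC medicine → 5.5% → €0.68585
Wool sweater €112.23: clothing, €110.00 or more → 8.75% → €9.820125
Hot soup (large) €7.74: prepared food → 6.75% → €0.52245
Blazer €109.31: clothing, under €110.00 → 0% → €0.00
Adhesive bandages €4.13: OTC medicine → 5.5% → €0.22715
Allergy tablets €19.59: OTC medicine → 5.5% → €1.07745
Unrounded tax sum = €12.333025 → €12.33

€12.33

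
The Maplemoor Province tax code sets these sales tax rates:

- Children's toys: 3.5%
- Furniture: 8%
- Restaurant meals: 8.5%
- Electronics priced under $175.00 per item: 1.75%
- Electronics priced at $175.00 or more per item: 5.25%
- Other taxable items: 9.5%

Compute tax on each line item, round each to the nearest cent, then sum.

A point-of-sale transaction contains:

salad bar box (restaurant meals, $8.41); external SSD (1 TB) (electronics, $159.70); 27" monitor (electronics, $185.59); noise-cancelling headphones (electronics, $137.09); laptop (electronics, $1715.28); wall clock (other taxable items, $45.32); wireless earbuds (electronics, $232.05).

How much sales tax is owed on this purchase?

Salad bar box $8.41: restaurant meals → 8.5% → $0.71
External SSD (1 TB) $159.70: electronics, under $175.00 → 1.75% → $2.79
27" monitor $185.59: electronics, $175.00 or more → 5.25% → $9.74
Noise-cancelling headphones $137.09: electronics, under $175.00 → 1.75% → $2.40
Laptop $1715.28: electronics, $175.00 or more → 5.25% → $90.05
Wall clock $45.32: other taxable items → 9.5% → $4.31
Wireless earbuds $232.05: electronics, $175.00 or more → 5.25% → $12.18
Total tax = $0.71 + $2.79 + $9.74 + $2.40 + $90.05 + $4.31 + $12.18 = $122.18

$122.18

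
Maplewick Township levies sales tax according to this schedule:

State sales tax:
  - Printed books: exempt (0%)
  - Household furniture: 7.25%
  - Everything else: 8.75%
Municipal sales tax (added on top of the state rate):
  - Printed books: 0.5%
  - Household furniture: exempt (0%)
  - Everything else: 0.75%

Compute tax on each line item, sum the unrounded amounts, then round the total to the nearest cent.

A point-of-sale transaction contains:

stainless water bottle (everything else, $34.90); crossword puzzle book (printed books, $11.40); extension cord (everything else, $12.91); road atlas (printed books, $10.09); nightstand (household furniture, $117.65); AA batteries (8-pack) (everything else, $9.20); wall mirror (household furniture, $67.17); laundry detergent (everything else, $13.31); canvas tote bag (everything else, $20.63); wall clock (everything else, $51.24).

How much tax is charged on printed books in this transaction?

Crossword puzzle book $11.40: printed books → 0% + 0.5% municipal = 0.5% → $0.057
Road atlas $10.09: printed books → 0% + 0.5% municipal = 0.5% → $0.05045
Tax on printed books: unrounded sum = $0.10745 → $0.11

$0.11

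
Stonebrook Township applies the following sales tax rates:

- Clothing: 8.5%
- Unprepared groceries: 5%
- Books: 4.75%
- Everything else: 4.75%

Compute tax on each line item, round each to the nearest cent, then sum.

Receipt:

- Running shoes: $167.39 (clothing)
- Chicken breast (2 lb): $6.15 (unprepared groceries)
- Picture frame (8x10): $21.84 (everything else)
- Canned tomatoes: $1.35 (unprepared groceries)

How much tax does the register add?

Running shoes $167.39: clothing → 8.5% → $14.23
Chicken breast (2 lb) $6.15: unprepared groceries → 5% → $0.31
Picture frame (8x10) $21.84: everything else → 4.75% → $1.04
Canned tomatoes $1.35: unprepared groceries → 5% → $0.07
Total tax = $14.23 + $0.31 + $1.04 + $0.07 = $15.65

$15.65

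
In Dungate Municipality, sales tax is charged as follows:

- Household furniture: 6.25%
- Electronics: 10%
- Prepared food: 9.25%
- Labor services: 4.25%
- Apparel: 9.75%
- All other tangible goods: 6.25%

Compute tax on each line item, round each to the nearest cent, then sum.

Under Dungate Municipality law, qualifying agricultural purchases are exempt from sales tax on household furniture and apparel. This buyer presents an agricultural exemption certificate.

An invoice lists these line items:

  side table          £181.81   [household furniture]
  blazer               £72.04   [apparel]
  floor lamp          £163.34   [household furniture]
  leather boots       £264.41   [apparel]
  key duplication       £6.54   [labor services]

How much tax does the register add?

Side table £181.81: household furniture, buyer-exempt → 0% → £0.00
Blazer £72.04: apparel, buyer-exempt → 0% → £0.00
Floor lamp £163.34: household furniture, buyer-exempt → 0% → £0.00
Leather boots £264.41: apparel, buyer-exempt → 0% → £0.00
Key duplication £6.54: labor services → 4.25% → £0.28
Total tax = £0.28

£0.28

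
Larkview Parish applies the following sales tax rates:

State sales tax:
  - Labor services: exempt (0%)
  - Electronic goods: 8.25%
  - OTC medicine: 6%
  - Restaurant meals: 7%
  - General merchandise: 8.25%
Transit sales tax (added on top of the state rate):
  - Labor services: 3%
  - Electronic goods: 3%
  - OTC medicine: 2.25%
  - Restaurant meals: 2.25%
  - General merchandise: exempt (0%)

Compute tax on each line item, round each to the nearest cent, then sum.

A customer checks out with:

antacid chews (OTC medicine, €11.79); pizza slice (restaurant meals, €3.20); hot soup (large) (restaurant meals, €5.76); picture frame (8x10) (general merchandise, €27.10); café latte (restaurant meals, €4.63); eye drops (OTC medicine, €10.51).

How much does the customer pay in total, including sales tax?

€68.33

Antacid chews €11.79: OTC medicine → 6% + 2.25% transit = 8.25% → €0.97
Pizza slice €3.20: restaurant meals → 7% + 2.25% transit = 9.25% → €0.30
Hot soup (large) €5.76: restaurant meals → 7% + 2.25% transit = 9.25% → €0.53
Picture frame (8x10) €27.10: general merchandise → 8.25% + 0% transit = 8.25% → €2.24
Café latte €4.63: restaurant meals → 7% + 2.25% transit = 9.25% → €0.43
Eye drops €10.51: OTC medicine → 6% + 2.25% transit = 8.25% → €0.87
Subtotal = €62.99; tax = €5.34; total due = €68.33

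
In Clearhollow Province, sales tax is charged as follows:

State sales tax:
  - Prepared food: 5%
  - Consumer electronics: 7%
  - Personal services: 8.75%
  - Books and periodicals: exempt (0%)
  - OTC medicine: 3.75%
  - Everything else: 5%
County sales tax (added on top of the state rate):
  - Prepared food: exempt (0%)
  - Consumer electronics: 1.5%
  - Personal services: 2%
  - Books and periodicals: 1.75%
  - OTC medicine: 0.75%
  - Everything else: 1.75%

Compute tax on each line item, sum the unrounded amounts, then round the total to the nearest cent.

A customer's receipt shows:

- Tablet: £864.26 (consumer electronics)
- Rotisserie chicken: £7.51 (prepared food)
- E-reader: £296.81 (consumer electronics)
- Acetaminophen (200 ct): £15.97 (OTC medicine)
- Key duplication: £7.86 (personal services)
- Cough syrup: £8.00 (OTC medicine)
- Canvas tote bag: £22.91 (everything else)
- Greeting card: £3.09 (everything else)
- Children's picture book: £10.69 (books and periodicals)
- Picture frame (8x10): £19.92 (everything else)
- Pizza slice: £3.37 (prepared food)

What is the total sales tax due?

£104.45

Tablet £864.26: consumer electronics → 7% + 1.5% county = 8.5% → £73.4621
Rotisserie chicken £7.51: prepared food → 5% + 0% county = 5% → £0.3755
E-reader £296.81: consumer electronics → 7% + 1.5% county = 8.5% → £25.22885
Acetaminophen (200 ct) £15.97: OTC medicine → 3.75% + 0.75% county = 4.5% → £0.71865
Key duplication £7.86: personal services → 8.75% + 2% county = 10.75% → £0.84495
Cough syrup £8.00: OTC medicine → 3.75% + 0.75% county = 4.5% → £0.36
Canvas tote bag £22.91: everything else → 5% + 1.75% county = 6.75% → £1.546425
Greeting card £3.09: everything else → 5% + 1.75% county = 6.75% → £0.208575
Children's picture book £10.69: books and periodicals → 0% + 1.75% county = 1.75% → £0.187075
Picture frame (8x10) £19.92: everything else → 5% + 1.75% county = 6.75% → £1.3446
Pizza slice £3.37: prepared food → 5% + 0% county = 5% → £0.1685
Unrounded tax sum = £104.445225 → £104.45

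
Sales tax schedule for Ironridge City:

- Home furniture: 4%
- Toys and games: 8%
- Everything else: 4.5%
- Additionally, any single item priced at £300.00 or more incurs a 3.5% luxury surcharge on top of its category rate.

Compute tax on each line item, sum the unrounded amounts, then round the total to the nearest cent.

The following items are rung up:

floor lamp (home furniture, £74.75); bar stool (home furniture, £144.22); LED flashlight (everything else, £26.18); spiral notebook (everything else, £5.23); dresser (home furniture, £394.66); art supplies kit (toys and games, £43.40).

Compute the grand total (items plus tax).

Floor lamp £74.75: home furniture → 4% → £2.99
Bar stool £144.22: home furniture → 4% → £5.7688
LED flashlight £26.18: everything else → 4.5% → £1.1781
Spiral notebook £5.23: everything else → 4.5% → £0.23535
Dresser £394.66: home furniture → 4% + 3.5% surcharge = 7.5% → £29.5995
Art supplies kit £43.40: toys and games → 8% → £3.472
Subtotal = £688.44; unrounded tax = £43.24375 → £43.24; total due = £731.68

£731.68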